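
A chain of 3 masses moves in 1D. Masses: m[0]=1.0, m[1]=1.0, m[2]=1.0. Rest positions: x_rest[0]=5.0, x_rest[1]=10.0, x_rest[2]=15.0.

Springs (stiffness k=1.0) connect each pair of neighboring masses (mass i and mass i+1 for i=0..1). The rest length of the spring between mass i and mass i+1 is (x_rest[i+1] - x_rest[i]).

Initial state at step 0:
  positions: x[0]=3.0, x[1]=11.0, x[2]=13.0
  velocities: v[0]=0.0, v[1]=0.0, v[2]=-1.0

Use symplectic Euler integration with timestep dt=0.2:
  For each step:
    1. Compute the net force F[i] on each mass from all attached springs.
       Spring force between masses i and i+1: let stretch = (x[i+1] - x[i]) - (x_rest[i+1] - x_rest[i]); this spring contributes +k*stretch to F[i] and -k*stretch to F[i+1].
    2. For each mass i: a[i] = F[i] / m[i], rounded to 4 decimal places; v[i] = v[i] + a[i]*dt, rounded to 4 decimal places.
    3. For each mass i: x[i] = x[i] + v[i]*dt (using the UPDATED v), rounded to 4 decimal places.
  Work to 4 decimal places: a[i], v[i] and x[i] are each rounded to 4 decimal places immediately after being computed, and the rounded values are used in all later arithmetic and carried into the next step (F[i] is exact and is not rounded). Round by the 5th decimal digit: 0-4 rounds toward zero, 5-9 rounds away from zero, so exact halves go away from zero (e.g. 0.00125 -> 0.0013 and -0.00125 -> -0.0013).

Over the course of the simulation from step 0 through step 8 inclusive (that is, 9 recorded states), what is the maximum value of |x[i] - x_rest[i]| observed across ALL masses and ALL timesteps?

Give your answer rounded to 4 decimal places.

Step 0: x=[3.0000 11.0000 13.0000] v=[0.0000 0.0000 -1.0000]
Step 1: x=[3.1200 10.7600 12.9200] v=[0.6000 -1.2000 -0.4000]
Step 2: x=[3.3456 10.3008 12.9536] v=[1.1280 -2.2960 0.1680]
Step 3: x=[3.6494 9.6695 13.0811] v=[1.5190 -3.1565 0.6374]
Step 4: x=[3.9940 8.9339 13.2721] v=[1.7230 -3.6782 0.9551]
Step 5: x=[4.3362 8.1742 13.4896] v=[1.7110 -3.7985 1.0875]
Step 6: x=[4.6319 7.4736 13.6945] v=[1.4786 -3.5030 1.0244]
Step 7: x=[4.8413 6.9082 13.8505] v=[1.0469 -2.8272 0.7802]
Step 8: x=[4.9334 6.5378 13.9288] v=[0.4603 -1.8521 0.3917]
Max displacement = 3.4622

Answer: 3.4622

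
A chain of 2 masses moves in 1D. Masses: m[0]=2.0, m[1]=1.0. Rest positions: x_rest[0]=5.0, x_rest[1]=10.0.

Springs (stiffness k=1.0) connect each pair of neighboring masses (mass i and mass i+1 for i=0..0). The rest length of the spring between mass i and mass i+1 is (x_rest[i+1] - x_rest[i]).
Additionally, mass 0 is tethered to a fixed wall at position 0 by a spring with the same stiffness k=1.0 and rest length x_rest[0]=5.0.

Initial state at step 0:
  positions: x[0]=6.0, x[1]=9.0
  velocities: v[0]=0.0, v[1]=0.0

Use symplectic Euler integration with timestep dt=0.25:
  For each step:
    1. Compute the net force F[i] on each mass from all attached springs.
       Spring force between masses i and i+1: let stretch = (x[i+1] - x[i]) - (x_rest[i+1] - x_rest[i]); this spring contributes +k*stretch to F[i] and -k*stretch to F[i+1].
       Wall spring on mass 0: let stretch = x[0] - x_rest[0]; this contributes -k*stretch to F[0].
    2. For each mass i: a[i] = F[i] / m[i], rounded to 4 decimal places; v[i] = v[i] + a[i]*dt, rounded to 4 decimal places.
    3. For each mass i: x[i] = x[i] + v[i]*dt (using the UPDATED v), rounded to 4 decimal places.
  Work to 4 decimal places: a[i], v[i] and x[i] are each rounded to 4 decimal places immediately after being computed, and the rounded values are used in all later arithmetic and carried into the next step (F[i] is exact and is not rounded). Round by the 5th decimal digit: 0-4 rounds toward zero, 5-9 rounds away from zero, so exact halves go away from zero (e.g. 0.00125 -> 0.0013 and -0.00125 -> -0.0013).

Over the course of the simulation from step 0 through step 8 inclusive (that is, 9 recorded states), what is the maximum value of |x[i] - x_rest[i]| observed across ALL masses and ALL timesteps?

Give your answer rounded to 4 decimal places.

Answer: 1.2330

Derivation:
Step 0: x=[6.0000 9.0000] v=[0.0000 0.0000]
Step 1: x=[5.9063 9.1250] v=[-0.3750 0.5000]
Step 2: x=[5.7286 9.3613] v=[-0.7110 0.9453]
Step 3: x=[5.4854 9.6831] v=[-0.9730 1.2871]
Step 4: x=[5.2019 10.0550] v=[-1.1340 1.4877]
Step 5: x=[4.9075 10.4361] v=[-1.1776 1.5244]
Step 6: x=[4.6325 10.7842] v=[-1.1000 1.3923]
Step 7: x=[4.4050 11.0603] v=[-0.9101 1.1044]
Step 8: x=[4.2478 11.2330] v=[-0.6288 0.6906]
Max displacement = 1.2330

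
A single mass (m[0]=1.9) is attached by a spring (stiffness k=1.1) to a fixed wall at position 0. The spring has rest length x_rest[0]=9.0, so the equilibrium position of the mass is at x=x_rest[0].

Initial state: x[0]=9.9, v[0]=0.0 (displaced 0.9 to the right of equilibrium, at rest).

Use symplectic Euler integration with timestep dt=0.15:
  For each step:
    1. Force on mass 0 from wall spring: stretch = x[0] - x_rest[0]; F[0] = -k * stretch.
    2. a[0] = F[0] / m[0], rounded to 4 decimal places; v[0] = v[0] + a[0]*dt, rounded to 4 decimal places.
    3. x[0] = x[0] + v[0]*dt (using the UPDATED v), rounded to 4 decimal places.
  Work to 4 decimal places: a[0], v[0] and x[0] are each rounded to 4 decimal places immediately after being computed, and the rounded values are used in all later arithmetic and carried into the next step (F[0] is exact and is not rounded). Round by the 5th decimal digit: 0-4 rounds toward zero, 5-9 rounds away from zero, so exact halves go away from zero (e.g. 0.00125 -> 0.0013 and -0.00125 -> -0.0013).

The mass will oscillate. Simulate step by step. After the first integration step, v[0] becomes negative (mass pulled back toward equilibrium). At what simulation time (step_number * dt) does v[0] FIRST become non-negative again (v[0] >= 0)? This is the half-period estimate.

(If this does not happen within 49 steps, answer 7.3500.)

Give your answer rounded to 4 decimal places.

Step 0: x=[9.9000] v=[0.0000]
Step 1: x=[9.8883] v=[-0.0782]
Step 2: x=[9.8650] v=[-0.1553]
Step 3: x=[9.8304] v=[-0.2304]
Step 4: x=[9.7850] v=[-0.3025]
Step 5: x=[9.7294] v=[-0.3707]
Step 6: x=[9.6643] v=[-0.4340]
Step 7: x=[9.5905] v=[-0.4917]
Step 8: x=[9.5091] v=[-0.5430]
Step 9: x=[9.4210] v=[-0.5872]
Step 10: x=[9.3274] v=[-0.6238]
Step 11: x=[9.2296] v=[-0.6522]
Step 12: x=[9.1288] v=[-0.6721]
Step 13: x=[9.0263] v=[-0.6833]
Step 14: x=[8.9235] v=[-0.6856]
Step 15: x=[8.8217] v=[-0.6790]
Step 16: x=[8.7222] v=[-0.6635]
Step 17: x=[8.6263] v=[-0.6394]
Step 18: x=[8.5353] v=[-0.6069]
Step 19: x=[8.4503] v=[-0.5666]
Step 20: x=[8.3725] v=[-0.5189]
Step 21: x=[8.3028] v=[-0.4644]
Step 22: x=[8.2422] v=[-0.4039]
Step 23: x=[8.1915] v=[-0.3381]
Step 24: x=[8.1513] v=[-0.2679]
Step 25: x=[8.1222] v=[-0.1942]
Step 26: x=[8.1045] v=[-0.1180]
Step 27: x=[8.0985] v=[-0.0402]
Step 28: x=[8.1042] v=[0.0381]
First v>=0 after going negative at step 28, time=4.2000

Answer: 4.2000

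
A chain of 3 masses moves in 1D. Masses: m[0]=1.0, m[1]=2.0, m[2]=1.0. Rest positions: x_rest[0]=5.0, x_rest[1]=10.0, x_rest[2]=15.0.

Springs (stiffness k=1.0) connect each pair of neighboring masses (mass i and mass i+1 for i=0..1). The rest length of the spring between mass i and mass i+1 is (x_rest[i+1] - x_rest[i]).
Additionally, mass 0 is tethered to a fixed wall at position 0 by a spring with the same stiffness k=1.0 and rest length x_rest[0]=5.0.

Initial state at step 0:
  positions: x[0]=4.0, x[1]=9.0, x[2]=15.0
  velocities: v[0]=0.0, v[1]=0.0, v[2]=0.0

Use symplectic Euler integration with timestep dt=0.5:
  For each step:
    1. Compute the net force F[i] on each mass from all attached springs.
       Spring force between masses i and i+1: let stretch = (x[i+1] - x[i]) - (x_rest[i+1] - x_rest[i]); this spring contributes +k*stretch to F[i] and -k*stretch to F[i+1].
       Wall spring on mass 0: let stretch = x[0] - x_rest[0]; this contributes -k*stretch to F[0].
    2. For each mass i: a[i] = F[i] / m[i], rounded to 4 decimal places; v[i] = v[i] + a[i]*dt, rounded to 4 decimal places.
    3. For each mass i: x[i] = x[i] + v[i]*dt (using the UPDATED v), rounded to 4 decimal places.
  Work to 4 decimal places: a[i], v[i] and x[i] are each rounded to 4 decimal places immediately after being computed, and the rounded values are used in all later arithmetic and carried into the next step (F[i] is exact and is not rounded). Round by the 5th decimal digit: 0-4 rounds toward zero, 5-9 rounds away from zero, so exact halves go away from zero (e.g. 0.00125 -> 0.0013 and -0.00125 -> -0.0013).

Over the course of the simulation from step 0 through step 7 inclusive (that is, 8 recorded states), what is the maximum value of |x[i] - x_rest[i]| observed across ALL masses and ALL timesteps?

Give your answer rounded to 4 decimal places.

Answer: 1.3026

Derivation:
Step 0: x=[4.0000 9.0000 15.0000] v=[0.0000 0.0000 0.0000]
Step 1: x=[4.2500 9.1250 14.7500] v=[0.5000 0.2500 -0.5000]
Step 2: x=[4.6563 9.3438 14.3438] v=[0.8125 0.4375 -0.8125]
Step 3: x=[5.0704 9.6017 13.9376] v=[0.8281 0.5157 -0.8125]
Step 4: x=[5.3497 9.8352 13.6974] v=[0.5586 0.4669 -0.4805]
Step 5: x=[5.4130 9.9908 13.7416] v=[0.1265 0.3111 0.0884]
Step 6: x=[5.2675 10.0430 14.0981] v=[-0.2911 0.1044 0.7130]
Step 7: x=[4.9990 10.0052 14.6909] v=[-0.5371 -0.0757 1.1855]
Max displacement = 1.3026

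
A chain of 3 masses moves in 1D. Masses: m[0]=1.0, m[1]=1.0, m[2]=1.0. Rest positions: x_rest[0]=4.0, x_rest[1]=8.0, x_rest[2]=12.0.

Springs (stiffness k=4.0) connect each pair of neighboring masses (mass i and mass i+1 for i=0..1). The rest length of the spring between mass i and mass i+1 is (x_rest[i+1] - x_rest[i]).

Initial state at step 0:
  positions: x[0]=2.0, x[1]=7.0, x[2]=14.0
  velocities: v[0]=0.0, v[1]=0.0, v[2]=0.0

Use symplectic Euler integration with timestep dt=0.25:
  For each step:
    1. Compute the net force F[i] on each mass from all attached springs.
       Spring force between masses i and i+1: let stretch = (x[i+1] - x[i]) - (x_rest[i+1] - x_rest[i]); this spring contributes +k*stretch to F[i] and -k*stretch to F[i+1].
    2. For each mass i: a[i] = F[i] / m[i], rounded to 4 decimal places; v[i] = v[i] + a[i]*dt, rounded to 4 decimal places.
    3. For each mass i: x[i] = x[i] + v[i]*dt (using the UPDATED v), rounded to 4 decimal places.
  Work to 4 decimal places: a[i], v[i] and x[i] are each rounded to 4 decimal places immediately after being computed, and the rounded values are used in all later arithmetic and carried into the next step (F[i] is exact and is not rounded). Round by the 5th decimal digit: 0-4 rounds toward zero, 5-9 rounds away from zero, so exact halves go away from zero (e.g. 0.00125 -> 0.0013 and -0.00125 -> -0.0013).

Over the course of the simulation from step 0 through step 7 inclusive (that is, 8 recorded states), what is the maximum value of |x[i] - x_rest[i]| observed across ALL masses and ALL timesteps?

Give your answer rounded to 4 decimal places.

Answer: 2.1865

Derivation:
Step 0: x=[2.0000 7.0000 14.0000] v=[0.0000 0.0000 0.0000]
Step 1: x=[2.2500 7.5000 13.2500] v=[1.0000 2.0000 -3.0000]
Step 2: x=[2.8125 8.1250 12.0625] v=[2.2500 2.5000 -4.7500]
Step 3: x=[3.7031 8.4063 10.8906] v=[3.5625 1.1250 -4.6875]
Step 4: x=[4.7695 8.1328 10.0977] v=[4.2657 -1.0939 -3.1718]
Step 5: x=[5.6768 7.5097 9.8135] v=[3.6290 -2.4923 -1.1367]
Step 6: x=[6.0423 7.0044 9.9534] v=[1.4619 -2.0214 0.5595]
Step 7: x=[5.6483 6.9958 10.3560] v=[-1.5760 -0.0345 1.6105]
Max displacement = 2.1865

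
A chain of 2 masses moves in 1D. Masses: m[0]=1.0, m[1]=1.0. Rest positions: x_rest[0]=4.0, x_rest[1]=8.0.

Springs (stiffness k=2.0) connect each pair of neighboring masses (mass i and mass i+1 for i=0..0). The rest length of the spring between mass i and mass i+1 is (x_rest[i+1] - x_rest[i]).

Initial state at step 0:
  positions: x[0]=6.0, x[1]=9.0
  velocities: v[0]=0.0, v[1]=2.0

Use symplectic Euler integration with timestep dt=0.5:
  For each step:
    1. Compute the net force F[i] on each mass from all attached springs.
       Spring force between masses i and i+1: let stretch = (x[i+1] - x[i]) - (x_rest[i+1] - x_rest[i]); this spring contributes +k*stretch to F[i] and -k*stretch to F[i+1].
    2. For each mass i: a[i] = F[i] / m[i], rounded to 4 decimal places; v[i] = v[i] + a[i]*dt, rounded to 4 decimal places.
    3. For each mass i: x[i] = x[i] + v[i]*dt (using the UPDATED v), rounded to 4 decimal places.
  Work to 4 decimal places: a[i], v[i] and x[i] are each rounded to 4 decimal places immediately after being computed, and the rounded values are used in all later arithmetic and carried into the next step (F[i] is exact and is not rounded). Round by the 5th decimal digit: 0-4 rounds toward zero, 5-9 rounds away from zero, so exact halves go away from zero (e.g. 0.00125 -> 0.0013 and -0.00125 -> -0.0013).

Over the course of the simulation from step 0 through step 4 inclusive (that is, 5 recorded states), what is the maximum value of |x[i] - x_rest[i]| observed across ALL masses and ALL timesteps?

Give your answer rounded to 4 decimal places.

Answer: 4.0000

Derivation:
Step 0: x=[6.0000 9.0000] v=[0.0000 2.0000]
Step 1: x=[5.5000 10.5000] v=[-1.0000 3.0000]
Step 2: x=[5.5000 11.5000] v=[0.0000 2.0000]
Step 3: x=[6.5000 11.5000] v=[2.0000 0.0000]
Step 4: x=[8.0000 11.0000] v=[3.0000 -1.0000]
Max displacement = 4.0000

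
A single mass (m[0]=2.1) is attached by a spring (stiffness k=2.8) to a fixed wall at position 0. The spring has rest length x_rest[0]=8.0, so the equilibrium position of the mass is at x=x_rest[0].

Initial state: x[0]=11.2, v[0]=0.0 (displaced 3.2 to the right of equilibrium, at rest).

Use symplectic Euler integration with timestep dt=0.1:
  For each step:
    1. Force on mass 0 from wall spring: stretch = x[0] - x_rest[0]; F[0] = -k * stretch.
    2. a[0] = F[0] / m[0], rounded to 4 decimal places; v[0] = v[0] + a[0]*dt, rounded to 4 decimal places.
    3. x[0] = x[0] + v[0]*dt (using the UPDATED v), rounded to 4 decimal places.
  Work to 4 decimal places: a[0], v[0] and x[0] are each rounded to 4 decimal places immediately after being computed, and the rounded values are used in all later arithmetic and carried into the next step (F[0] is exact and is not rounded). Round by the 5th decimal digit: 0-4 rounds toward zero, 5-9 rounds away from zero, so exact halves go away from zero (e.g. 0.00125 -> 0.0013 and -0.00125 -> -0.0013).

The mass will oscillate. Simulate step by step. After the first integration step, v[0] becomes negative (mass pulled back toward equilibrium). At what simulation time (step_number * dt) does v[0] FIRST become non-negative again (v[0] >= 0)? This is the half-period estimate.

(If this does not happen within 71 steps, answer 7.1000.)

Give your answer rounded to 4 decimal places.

Answer: 2.8000

Derivation:
Step 0: x=[11.2000] v=[0.0000]
Step 1: x=[11.1573] v=[-0.4267]
Step 2: x=[11.0725] v=[-0.8477]
Step 3: x=[10.9468] v=[-1.2574]
Step 4: x=[10.7818] v=[-1.6503]
Step 5: x=[10.5797] v=[-2.0212]
Step 6: x=[10.3432] v=[-2.3652]
Step 7: x=[10.0754] v=[-2.6776]
Step 8: x=[9.7800] v=[-2.9543]
Step 9: x=[9.4608] v=[-3.1916]
Step 10: x=[9.1222] v=[-3.3864]
Step 11: x=[8.7686] v=[-3.5360]
Step 12: x=[8.4048] v=[-3.6385]
Step 13: x=[8.0356] v=[-3.6925]
Step 14: x=[7.6659] v=[-3.6973]
Step 15: x=[7.3006] v=[-3.6528]
Step 16: x=[6.9446] v=[-3.5596]
Step 17: x=[6.6027] v=[-3.4189]
Step 18: x=[6.2794] v=[-3.2326]
Step 19: x=[5.9791] v=[-3.0032]
Step 20: x=[5.7057] v=[-2.7338]
Step 21: x=[5.4629] v=[-2.4279]
Step 22: x=[5.2539] v=[-2.0896]
Step 23: x=[5.0816] v=[-1.7235]
Step 24: x=[4.9482] v=[-1.3344]
Step 25: x=[4.8555] v=[-0.9275]
Step 26: x=[4.8047] v=[-0.5082]
Step 27: x=[4.7965] v=[-0.0822]
Step 28: x=[4.8310] v=[0.3449]
First v>=0 after going negative at step 28, time=2.8000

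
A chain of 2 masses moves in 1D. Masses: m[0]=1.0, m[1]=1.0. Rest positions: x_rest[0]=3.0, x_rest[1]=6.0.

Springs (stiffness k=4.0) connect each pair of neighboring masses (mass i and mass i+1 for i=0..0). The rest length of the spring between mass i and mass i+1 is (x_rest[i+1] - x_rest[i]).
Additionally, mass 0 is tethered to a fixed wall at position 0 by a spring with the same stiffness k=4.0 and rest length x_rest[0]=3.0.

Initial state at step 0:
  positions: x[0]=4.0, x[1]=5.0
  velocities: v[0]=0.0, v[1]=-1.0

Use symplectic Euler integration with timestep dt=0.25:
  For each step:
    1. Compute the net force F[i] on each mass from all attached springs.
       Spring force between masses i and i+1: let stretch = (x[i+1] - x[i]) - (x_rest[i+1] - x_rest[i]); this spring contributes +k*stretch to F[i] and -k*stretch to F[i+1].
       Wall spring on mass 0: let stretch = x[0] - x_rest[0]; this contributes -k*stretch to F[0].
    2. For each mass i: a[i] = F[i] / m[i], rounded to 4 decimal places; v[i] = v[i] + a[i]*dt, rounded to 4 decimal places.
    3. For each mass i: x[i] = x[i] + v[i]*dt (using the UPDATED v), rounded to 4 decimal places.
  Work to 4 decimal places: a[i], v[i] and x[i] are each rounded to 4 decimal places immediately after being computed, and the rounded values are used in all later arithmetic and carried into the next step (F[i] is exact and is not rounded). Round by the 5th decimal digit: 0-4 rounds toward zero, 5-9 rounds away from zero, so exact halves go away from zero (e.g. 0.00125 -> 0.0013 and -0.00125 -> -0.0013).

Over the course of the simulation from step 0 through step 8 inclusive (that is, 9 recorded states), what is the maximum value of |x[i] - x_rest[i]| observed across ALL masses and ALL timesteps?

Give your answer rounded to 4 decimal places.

Step 0: x=[4.0000 5.0000] v=[0.0000 -1.0000]
Step 1: x=[3.2500 5.2500] v=[-3.0000 1.0000]
Step 2: x=[2.1875 5.7500] v=[-4.2500 2.0000]
Step 3: x=[1.4688 6.1094] v=[-2.8750 1.4375]
Step 4: x=[1.5430 6.0586] v=[0.2968 -0.2031]
Step 5: x=[2.3604 5.6289] v=[3.2694 -1.7187]
Step 6: x=[3.4048 5.1321] v=[4.1775 -1.9872]
Step 7: x=[4.0298 4.9535] v=[2.5000 -0.7145]
Step 8: x=[3.8783 5.2940] v=[-0.6061 1.3618]
Max displacement = 1.5312

Answer: 1.5312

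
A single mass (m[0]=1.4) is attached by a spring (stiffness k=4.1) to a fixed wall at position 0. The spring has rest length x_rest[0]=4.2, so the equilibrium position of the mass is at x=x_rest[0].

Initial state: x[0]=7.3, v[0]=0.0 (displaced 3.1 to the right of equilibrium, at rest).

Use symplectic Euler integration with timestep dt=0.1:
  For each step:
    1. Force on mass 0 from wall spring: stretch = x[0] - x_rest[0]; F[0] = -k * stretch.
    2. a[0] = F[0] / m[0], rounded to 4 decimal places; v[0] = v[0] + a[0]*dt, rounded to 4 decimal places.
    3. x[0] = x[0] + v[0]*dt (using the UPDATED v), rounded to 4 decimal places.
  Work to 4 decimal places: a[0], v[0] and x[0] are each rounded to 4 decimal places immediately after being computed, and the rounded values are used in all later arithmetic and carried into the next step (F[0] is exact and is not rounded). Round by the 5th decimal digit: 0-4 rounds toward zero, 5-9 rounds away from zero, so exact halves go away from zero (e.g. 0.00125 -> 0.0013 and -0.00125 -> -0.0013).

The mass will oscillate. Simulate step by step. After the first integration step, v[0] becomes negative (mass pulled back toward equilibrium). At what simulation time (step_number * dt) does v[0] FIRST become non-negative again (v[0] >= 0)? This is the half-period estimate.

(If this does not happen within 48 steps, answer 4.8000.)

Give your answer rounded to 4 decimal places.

Answer: 1.9000

Derivation:
Step 0: x=[7.3000] v=[0.0000]
Step 1: x=[7.2092] v=[-0.9079]
Step 2: x=[7.0303] v=[-1.7892]
Step 3: x=[6.7685] v=[-2.6181]
Step 4: x=[6.4315] v=[-3.3703]
Step 5: x=[6.0291] v=[-4.0238]
Step 6: x=[5.5732] v=[-4.5595]
Step 7: x=[5.0770] v=[-4.9617]
Step 8: x=[4.5552] v=[-5.2185]
Step 9: x=[4.0230] v=[-5.3225]
Step 10: x=[3.4959] v=[-5.2707]
Step 11: x=[2.9895] v=[-5.0645]
Step 12: x=[2.5185] v=[-4.7100]
Step 13: x=[2.0967] v=[-4.2176]
Step 14: x=[1.7365] v=[-3.6016]
Step 15: x=[1.4485] v=[-2.8802]
Step 16: x=[1.2411] v=[-2.0744]
Step 17: x=[1.1203] v=[-1.2079]
Step 18: x=[1.0897] v=[-0.3060]
Step 19: x=[1.1502] v=[0.6049]
First v>=0 after going negative at step 19, time=1.9000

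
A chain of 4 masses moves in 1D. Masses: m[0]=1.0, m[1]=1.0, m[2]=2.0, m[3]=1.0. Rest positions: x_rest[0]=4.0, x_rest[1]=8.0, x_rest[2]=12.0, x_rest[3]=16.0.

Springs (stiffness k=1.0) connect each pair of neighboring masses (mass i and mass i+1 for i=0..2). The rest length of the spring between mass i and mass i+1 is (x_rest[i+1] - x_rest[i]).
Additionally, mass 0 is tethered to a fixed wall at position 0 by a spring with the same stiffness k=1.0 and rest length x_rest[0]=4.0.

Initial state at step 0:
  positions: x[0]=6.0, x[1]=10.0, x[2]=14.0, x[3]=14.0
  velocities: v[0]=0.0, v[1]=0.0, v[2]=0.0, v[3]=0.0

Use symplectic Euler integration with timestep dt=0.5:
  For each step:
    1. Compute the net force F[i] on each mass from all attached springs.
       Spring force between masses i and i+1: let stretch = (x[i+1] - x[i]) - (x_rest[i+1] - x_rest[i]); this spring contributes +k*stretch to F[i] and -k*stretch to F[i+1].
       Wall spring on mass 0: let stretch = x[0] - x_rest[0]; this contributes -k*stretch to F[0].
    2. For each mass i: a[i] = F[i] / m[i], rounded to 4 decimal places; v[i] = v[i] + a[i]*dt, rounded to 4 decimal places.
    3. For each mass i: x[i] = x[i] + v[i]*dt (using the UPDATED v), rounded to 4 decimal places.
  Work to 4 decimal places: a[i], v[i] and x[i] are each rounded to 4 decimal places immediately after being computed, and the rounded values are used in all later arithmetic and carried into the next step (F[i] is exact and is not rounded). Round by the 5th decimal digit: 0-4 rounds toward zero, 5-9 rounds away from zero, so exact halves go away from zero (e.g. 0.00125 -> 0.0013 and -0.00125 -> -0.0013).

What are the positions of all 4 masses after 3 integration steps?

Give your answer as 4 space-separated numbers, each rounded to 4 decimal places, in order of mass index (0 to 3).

Answer: 4.0625 9.0000 12.1094 18.2813

Derivation:
Step 0: x=[6.0000 10.0000 14.0000 14.0000] v=[0.0000 0.0000 0.0000 0.0000]
Step 1: x=[5.5000 10.0000 13.5000 15.0000] v=[-1.0000 0.0000 -1.0000 2.0000]
Step 2: x=[4.7500 9.7500 12.7500 16.6250] v=[-1.5000 -0.5000 -1.5000 3.2500]
Step 3: x=[4.0625 9.0000 12.1094 18.2813] v=[-1.3750 -1.5000 -1.2813 3.3125]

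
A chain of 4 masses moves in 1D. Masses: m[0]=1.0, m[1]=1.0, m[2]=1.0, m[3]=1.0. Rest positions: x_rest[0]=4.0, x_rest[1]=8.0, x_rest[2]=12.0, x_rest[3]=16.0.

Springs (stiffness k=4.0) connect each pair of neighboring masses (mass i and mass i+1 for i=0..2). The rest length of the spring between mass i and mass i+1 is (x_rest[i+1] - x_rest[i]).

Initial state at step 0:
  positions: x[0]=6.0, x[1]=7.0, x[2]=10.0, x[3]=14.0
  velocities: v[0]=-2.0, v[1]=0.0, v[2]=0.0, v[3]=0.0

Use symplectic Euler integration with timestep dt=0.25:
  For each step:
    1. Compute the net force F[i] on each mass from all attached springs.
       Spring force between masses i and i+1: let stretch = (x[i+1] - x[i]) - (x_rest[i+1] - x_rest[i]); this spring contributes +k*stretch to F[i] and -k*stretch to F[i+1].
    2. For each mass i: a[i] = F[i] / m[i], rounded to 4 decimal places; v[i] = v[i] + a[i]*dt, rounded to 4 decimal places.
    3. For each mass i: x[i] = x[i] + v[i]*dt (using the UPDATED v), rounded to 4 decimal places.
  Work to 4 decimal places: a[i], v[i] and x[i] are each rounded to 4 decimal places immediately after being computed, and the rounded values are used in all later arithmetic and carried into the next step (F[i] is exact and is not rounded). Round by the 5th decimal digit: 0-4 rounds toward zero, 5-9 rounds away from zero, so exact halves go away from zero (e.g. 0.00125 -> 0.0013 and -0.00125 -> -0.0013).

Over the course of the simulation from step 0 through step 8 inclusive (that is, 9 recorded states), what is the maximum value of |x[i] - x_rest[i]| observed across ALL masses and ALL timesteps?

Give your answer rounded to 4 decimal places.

Step 0: x=[6.0000 7.0000 10.0000 14.0000] v=[-2.0000 0.0000 0.0000 0.0000]
Step 1: x=[4.7500 7.5000 10.2500 14.0000] v=[-5.0000 2.0000 1.0000 0.0000]
Step 2: x=[3.1875 8.0000 10.7500 14.0625] v=[-6.2500 2.0000 2.0000 0.2500]
Step 3: x=[1.8281 7.9844 11.3906 14.2969] v=[-5.4375 -0.0625 2.5625 0.9375]
Step 4: x=[1.0078 7.2813 11.9063 14.8047] v=[-3.2812 -2.8126 2.0626 2.0312]
Step 5: x=[0.7559 6.1660 11.9903 15.5879] v=[-1.0077 -4.4611 0.3360 3.1328]
Step 6: x=[0.8565 5.1543 11.5176 16.4717] v=[0.4024 -4.0469 -1.8907 3.5352]
Step 7: x=[1.0316 4.6590 10.6926 17.1170] v=[0.7002 -1.9814 -3.2999 2.5811]
Step 8: x=[1.1135 4.7652 9.9653 17.1562] v=[0.3276 0.4248 -2.9091 0.1567]
Max displacement = 3.3410

Answer: 3.3410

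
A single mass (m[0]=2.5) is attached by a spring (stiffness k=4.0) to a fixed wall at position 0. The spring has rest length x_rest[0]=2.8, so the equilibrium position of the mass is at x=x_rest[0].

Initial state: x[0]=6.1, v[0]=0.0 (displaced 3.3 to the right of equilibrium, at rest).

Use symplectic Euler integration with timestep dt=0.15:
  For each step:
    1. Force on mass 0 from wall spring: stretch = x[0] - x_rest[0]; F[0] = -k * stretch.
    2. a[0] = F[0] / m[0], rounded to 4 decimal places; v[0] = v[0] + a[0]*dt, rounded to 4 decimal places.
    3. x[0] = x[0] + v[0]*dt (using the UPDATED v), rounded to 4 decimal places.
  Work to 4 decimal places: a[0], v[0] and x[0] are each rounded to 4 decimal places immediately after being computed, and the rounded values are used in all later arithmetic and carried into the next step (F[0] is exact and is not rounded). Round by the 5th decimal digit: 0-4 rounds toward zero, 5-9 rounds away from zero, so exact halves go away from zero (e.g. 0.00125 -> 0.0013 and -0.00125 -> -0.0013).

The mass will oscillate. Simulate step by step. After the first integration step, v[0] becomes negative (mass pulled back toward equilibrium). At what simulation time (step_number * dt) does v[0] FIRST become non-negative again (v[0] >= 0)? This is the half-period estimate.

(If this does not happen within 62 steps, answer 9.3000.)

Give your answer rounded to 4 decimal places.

Step 0: x=[6.1000] v=[0.0000]
Step 1: x=[5.9812] v=[-0.7920]
Step 2: x=[5.7479] v=[-1.5555]
Step 3: x=[5.4085] v=[-2.2630]
Step 4: x=[4.9752] v=[-2.8890]
Step 5: x=[4.4636] v=[-3.4110]
Step 6: x=[3.8921] v=[-3.8103]
Step 7: x=[3.2812] v=[-4.0724]
Step 8: x=[2.6530] v=[-4.1879]
Step 9: x=[2.0301] v=[-4.1526]
Step 10: x=[1.4349] v=[-3.9678]
Step 11: x=[0.8889] v=[-3.6402]
Step 12: x=[0.4117] v=[-3.1815]
Step 13: x=[0.0205] v=[-2.6083]
Step 14: x=[-0.2707] v=[-1.9412]
Step 15: x=[-0.4513] v=[-1.2042]
Step 16: x=[-0.5149] v=[-0.4239]
Step 17: x=[-0.4591] v=[0.3717]
First v>=0 after going negative at step 17, time=2.5500

Answer: 2.5500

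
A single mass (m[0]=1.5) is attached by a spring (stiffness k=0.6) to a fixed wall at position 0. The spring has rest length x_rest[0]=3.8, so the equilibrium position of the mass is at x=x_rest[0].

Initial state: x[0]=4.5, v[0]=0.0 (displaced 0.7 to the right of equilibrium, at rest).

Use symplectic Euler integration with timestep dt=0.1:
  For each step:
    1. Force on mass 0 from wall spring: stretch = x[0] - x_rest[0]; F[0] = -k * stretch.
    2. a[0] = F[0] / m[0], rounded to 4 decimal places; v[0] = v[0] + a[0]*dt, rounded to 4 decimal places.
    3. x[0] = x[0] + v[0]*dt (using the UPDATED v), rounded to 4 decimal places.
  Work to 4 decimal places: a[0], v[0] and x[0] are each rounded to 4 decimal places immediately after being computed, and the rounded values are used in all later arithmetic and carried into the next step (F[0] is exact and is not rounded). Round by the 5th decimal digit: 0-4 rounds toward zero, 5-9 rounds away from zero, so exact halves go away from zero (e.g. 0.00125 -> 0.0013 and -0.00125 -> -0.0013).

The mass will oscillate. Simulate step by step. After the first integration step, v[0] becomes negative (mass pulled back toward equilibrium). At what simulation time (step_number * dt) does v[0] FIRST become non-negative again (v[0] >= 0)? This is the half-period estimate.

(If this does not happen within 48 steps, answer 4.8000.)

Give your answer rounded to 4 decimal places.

Answer: 4.8000

Derivation:
Step 0: x=[4.5000] v=[0.0000]
Step 1: x=[4.4972] v=[-0.0280]
Step 2: x=[4.4916] v=[-0.0559]
Step 3: x=[4.4832] v=[-0.0836]
Step 4: x=[4.4721] v=[-0.1109]
Step 5: x=[4.4583] v=[-0.1378]
Step 6: x=[4.4419] v=[-0.1641]
Step 7: x=[4.4229] v=[-0.1898]
Step 8: x=[4.4014] v=[-0.2147]
Step 9: x=[4.3775] v=[-0.2388]
Step 10: x=[4.3513] v=[-0.2619]
Step 11: x=[4.3229] v=[-0.2840]
Step 12: x=[4.2924] v=[-0.3049]
Step 13: x=[4.2599] v=[-0.3246]
Step 14: x=[4.2256] v=[-0.3430]
Step 15: x=[4.1896] v=[-0.3600]
Step 16: x=[4.1520] v=[-0.3756]
Step 17: x=[4.1130] v=[-0.3897]
Step 18: x=[4.0728] v=[-0.4022]
Step 19: x=[4.0315] v=[-0.4131]
Step 20: x=[3.9893] v=[-0.4224]
Step 21: x=[3.9463] v=[-0.4300]
Step 22: x=[3.9027] v=[-0.4359]
Step 23: x=[3.8587] v=[-0.4400]
Step 24: x=[3.8145] v=[-0.4424]
Step 25: x=[3.7702] v=[-0.4430]
Step 26: x=[3.7260] v=[-0.4418]
Step 27: x=[3.6821] v=[-0.4388]
Step 28: x=[3.6387] v=[-0.4341]
Step 29: x=[3.5959] v=[-0.4277]
Step 30: x=[3.5540] v=[-0.4195]
Step 31: x=[3.5130] v=[-0.4097]
Step 32: x=[3.4732] v=[-0.3982]
Step 33: x=[3.4347] v=[-0.3851]
Step 34: x=[3.3977] v=[-0.3705]
Step 35: x=[3.3623] v=[-0.3544]
Step 36: x=[3.3286] v=[-0.3369]
Step 37: x=[3.2968] v=[-0.3180]
Step 38: x=[3.2670] v=[-0.2979]
Step 39: x=[3.2393] v=[-0.2766]
Step 40: x=[3.2139] v=[-0.2542]
Step 41: x=[3.1908] v=[-0.2308]
Step 42: x=[3.1702] v=[-0.2064]
Step 43: x=[3.1521] v=[-0.1812]
Step 44: x=[3.1366] v=[-0.1553]
Step 45: x=[3.1237] v=[-0.1288]
Step 46: x=[3.1135] v=[-0.1018]
Step 47: x=[3.1061] v=[-0.0743]
Step 48: x=[3.1015] v=[-0.0465]
v[0] did not become non-negative within 48 steps; using fallback time=4.8000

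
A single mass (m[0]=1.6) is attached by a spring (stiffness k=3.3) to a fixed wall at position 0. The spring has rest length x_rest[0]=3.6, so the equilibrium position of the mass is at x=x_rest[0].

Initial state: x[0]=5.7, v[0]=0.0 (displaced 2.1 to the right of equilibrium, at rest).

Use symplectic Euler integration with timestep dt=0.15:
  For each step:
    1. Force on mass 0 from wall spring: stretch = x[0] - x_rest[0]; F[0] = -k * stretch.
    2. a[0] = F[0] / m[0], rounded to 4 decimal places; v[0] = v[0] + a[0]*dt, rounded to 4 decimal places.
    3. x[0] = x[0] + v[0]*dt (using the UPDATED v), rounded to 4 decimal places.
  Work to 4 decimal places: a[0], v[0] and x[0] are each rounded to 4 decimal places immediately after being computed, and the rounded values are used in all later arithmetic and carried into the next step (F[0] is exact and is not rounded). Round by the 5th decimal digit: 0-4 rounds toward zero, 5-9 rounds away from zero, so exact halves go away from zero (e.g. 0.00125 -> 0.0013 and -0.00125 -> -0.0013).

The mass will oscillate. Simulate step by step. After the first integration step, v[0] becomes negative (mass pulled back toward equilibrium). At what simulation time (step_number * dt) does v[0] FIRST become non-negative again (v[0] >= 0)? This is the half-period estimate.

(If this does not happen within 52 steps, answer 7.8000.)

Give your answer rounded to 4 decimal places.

Step 0: x=[5.7000] v=[0.0000]
Step 1: x=[5.6025] v=[-0.6497]
Step 2: x=[5.4121] v=[-1.2692]
Step 3: x=[5.1376] v=[-1.8298]
Step 4: x=[4.7918] v=[-2.3055]
Step 5: x=[4.3907] v=[-2.6742]
Step 6: x=[3.9529] v=[-2.9188]
Step 7: x=[3.4987] v=[-3.0280]
Step 8: x=[3.0492] v=[-2.9967]
Step 9: x=[2.6253] v=[-2.8263]
Step 10: x=[2.2466] v=[-2.5248]
Step 11: x=[1.9307] v=[-2.1061]
Step 12: x=[1.6922] v=[-1.5897]
Step 13: x=[1.5423] v=[-0.9995]
Step 14: x=[1.4879] v=[-0.3629]
Step 15: x=[1.5315] v=[0.2905]
First v>=0 after going negative at step 15, time=2.2500

Answer: 2.2500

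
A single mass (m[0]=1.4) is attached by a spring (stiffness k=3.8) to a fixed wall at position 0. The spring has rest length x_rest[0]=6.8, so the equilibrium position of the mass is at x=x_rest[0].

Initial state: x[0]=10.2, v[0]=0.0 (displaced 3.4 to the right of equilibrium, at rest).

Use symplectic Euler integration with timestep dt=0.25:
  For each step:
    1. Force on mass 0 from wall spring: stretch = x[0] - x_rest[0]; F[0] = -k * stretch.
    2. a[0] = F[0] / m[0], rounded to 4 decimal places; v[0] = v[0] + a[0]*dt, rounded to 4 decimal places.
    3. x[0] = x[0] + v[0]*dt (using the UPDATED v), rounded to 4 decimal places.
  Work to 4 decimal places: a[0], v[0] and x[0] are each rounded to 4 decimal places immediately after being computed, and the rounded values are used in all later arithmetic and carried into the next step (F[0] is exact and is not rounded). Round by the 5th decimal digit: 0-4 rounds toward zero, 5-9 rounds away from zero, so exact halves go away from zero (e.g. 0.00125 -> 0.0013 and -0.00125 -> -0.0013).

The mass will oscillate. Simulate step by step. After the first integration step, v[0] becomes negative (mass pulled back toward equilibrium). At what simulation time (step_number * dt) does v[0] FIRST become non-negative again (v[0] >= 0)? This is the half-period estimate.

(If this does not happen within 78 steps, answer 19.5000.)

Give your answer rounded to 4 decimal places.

Step 0: x=[10.2000] v=[0.0000]
Step 1: x=[9.6232] v=[-2.3072]
Step 2: x=[8.5675] v=[-4.2230]
Step 3: x=[7.2119] v=[-5.4224]
Step 4: x=[5.7864] v=[-5.7019]
Step 5: x=[4.5329] v=[-5.0141]
Step 6: x=[3.6640] v=[-3.4757]
Step 7: x=[3.3271] v=[-1.3477]
Step 8: x=[3.5793] v=[1.0089]
First v>=0 after going negative at step 8, time=2.0000

Answer: 2.0000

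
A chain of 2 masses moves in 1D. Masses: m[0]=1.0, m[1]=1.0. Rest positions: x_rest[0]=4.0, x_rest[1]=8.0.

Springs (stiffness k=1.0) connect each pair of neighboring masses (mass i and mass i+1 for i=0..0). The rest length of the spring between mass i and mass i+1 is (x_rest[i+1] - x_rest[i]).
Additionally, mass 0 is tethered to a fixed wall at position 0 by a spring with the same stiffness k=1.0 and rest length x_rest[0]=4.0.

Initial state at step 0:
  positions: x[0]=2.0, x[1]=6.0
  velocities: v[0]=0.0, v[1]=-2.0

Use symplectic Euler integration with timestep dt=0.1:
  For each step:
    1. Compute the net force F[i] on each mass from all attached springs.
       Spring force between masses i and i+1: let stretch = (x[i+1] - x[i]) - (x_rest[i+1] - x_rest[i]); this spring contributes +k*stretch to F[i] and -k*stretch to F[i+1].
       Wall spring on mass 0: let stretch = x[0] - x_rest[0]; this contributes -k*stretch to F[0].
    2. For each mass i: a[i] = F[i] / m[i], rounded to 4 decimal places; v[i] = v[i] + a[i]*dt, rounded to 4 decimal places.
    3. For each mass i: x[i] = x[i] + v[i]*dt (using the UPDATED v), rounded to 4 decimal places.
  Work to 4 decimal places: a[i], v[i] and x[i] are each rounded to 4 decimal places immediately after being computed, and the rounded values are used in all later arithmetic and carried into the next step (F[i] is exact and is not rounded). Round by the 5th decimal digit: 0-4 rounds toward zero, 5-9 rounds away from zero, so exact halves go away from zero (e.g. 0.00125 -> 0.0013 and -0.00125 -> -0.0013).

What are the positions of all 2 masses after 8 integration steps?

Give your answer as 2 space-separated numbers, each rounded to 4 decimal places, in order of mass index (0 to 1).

Step 0: x=[2.0000 6.0000] v=[0.0000 -2.0000]
Step 1: x=[2.0200 5.8000] v=[0.2000 -2.0000]
Step 2: x=[2.0576 5.6022] v=[0.3760 -1.9780]
Step 3: x=[2.1101 5.4090] v=[0.5247 -1.9325]
Step 4: x=[2.1745 5.2228] v=[0.6436 -1.8624]
Step 5: x=[2.2476 5.0461] v=[0.7310 -1.7672]
Step 6: x=[2.3262 4.8814] v=[0.7861 -1.6471]
Step 7: x=[2.4071 4.7311] v=[0.8090 -1.5026]
Step 8: x=[2.4872 4.5976] v=[0.8007 -1.3350]

Answer: 2.4872 4.5976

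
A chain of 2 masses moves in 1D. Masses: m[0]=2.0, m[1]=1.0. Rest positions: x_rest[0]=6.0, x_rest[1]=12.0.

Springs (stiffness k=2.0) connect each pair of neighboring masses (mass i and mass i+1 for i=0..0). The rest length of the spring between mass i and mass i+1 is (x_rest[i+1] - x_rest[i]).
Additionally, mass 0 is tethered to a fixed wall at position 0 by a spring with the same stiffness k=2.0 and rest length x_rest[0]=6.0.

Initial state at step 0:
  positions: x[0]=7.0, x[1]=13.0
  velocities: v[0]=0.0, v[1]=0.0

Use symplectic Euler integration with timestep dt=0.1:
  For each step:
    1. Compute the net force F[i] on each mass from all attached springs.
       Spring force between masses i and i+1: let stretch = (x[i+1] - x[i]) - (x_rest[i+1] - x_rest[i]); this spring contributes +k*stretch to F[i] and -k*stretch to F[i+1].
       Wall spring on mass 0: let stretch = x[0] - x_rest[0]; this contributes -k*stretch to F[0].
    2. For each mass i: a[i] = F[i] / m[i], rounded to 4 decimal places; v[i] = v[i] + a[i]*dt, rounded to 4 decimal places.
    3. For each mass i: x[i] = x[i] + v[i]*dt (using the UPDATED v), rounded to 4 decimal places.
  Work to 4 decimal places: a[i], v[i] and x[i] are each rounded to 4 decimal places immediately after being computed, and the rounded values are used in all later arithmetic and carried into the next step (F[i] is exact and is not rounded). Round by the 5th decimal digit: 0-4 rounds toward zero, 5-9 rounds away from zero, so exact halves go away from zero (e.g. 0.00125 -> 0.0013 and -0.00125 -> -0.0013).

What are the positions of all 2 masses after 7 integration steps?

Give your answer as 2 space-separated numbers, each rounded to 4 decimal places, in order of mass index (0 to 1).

Step 0: x=[7.0000 13.0000] v=[0.0000 0.0000]
Step 1: x=[6.9900 13.0000] v=[-0.1000 0.0000]
Step 2: x=[6.9702 12.9998] v=[-0.1980 -0.0020]
Step 3: x=[6.9410 12.9990] v=[-0.2921 -0.0079]
Step 4: x=[6.9030 12.9971] v=[-0.3804 -0.0195]
Step 5: x=[6.8569 12.9933] v=[-0.4613 -0.0383]
Step 6: x=[6.8036 12.9867] v=[-0.5334 -0.0656]
Step 7: x=[6.7441 12.9765] v=[-0.5955 -0.1022]

Answer: 6.7441 12.9765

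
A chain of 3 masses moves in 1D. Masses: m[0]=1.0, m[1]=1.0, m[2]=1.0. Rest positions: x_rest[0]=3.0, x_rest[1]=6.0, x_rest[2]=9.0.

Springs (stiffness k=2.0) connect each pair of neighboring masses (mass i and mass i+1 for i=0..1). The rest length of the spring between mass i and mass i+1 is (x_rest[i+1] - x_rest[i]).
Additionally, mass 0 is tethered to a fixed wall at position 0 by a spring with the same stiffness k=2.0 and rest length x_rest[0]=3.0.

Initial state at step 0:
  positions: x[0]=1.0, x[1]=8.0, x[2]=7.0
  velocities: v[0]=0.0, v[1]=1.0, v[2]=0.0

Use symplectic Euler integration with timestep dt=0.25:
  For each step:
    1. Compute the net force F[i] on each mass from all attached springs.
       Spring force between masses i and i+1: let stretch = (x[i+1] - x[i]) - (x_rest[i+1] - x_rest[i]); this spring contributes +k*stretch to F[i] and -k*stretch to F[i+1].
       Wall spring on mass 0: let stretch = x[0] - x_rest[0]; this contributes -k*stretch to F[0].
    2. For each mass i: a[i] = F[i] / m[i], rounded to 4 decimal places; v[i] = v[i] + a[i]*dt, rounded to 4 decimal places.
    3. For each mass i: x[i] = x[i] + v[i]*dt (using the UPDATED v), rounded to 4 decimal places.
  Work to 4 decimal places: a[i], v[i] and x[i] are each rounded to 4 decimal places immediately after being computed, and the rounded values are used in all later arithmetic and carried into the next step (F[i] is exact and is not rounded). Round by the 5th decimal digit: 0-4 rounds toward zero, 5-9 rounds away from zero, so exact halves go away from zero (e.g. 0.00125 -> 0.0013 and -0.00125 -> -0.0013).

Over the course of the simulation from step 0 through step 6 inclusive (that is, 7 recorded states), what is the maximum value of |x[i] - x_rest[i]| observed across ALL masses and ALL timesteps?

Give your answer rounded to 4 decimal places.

Step 0: x=[1.0000 8.0000 7.0000] v=[0.0000 1.0000 0.0000]
Step 1: x=[1.7500 7.2500 7.5000] v=[3.0000 -3.0000 2.0000]
Step 2: x=[2.9688 5.8438 8.3438] v=[4.8750 -5.6250 3.3750]
Step 3: x=[4.1758 4.3907 9.2501] v=[4.8281 -5.8125 3.6250]
Step 4: x=[4.8877 3.5181 9.9239] v=[2.8477 -3.4903 2.6953]
Step 5: x=[4.8175 3.6175 10.1720] v=[-0.2810 0.3974 0.9924]
Step 6: x=[3.9951 4.6862 9.9758] v=[-3.2898 4.2747 -0.7849]
Max displacement = 2.4819

Answer: 2.4819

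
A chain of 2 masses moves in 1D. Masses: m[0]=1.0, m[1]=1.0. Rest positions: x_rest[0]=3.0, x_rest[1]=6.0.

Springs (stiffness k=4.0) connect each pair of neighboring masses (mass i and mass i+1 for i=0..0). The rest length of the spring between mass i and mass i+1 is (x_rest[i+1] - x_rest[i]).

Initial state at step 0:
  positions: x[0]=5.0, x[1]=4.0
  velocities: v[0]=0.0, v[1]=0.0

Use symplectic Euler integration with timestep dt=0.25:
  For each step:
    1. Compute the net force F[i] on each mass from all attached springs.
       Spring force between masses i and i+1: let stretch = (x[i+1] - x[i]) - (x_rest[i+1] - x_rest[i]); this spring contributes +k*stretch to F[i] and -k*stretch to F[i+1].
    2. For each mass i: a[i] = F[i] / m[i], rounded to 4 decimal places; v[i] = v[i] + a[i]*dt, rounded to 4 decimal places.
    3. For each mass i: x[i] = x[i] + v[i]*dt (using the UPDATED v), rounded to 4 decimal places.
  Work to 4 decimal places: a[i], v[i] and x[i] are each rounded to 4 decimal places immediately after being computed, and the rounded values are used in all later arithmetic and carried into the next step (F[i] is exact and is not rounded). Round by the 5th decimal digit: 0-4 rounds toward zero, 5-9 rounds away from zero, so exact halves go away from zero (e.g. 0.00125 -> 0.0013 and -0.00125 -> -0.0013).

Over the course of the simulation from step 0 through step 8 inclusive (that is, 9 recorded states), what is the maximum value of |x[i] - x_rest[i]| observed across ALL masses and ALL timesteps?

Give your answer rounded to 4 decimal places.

Step 0: x=[5.0000 4.0000] v=[0.0000 0.0000]
Step 1: x=[4.0000 5.0000] v=[-4.0000 4.0000]
Step 2: x=[2.5000 6.5000] v=[-6.0000 6.0000]
Step 3: x=[1.2500 7.7500] v=[-5.0000 5.0000]
Step 4: x=[0.8750 8.1250] v=[-1.5000 1.5000]
Step 5: x=[1.5625 7.4375] v=[2.7500 -2.7500]
Step 6: x=[2.9688 6.0313] v=[5.6250 -5.6250]
Step 7: x=[4.3907 4.6094] v=[5.6875 -5.6875]
Step 8: x=[5.1173 3.8829] v=[2.9062 -2.9062]
Max displacement = 2.1250

Answer: 2.1250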